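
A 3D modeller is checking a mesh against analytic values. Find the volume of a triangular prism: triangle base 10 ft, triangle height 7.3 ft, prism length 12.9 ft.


Shape: triangular prism
Triangle base = 10 ft, triangle height = 7.3 ft, prism length L = 12.9 ft
Formula: V = (1/2 * b * h_tri) * L
Cross-section area = 0.5 * 10 * 7.3 = 36.5
V = 36.5 * 12.9
V = 470.85
470.85 ft^3


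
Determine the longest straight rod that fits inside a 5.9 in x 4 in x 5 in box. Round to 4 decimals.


Shape: rectangular box (space diagonal)
l = 5.9 in, w = 4 in, h = 5 in
Visualize: the diagonal of the base, then a right triangle with that diagonal and the height.
Formula: d = sqrt(l^2 + w^2 + h^2)
l^2 + w^2 + h^2 = 34.81 + 16 + 25 = 75.81
d = sqrt(75.81)
d = 8.7069
8.7069 in


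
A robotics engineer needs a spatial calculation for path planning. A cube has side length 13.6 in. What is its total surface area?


Shape: cube
Side s = 13.6 in
A cube has 6 square faces.
Formula: SA = 6 * s^2
s^2 = 184.96
SA = 6 * 184.96
SA = 1109.76
1109.76 in^2


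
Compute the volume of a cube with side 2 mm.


Shape: cube
Side s = 2 mm
Formula: V = s^3
V = 2 * 2 * 2
V = 4 * 2
V = 8
8 mm^3


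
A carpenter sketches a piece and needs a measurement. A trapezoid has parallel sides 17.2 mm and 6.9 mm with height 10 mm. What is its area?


Shape: trapezoid
Parallel sides a = 17.2 mm, b = 6.9 mm; Height h = 10 mm
Formula: A = (a + b) * h / 2
a + b = 17.2 + 6.9 = 24.1
A = 24.1 * 10 / 2
A = 241 / 2
A = 120.5
120.5 mm^2


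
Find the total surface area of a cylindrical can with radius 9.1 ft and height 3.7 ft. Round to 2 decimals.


Shape: closed cylinder
Radius r = 9.1 ft, Height h = 3.7 ft
Formula: SA = 2*pi*r^2 + 2*pi*r*h = 2*pi*r*(r + h)
r + h = 12.8
2 * r * (r + h) = 2 * 9.1 * 12.8 = 232.96
SA = 232.96 * pi
SA = 731.87
731.87 ft^2


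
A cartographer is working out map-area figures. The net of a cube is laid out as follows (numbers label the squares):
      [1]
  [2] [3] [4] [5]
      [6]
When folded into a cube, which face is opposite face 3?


Net: cross layout. Take square 3 as the base (bottom).
Fold the four squares in the horizontal row up around 3: 2 -> left, 4 -> right, 5 wraps to the top.
Fold 1 and 6 up from 3: 1 -> back, 6 -> front.
Opposite pairs are therefore: (1, 6), (2, 4), (3, 5).
Face 3 is opposite face 5.
face 5


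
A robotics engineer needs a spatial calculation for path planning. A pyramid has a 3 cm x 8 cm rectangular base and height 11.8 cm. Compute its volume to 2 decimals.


Shape: rectangular pyramid
Base: 3 cm x 8 cm, Height h = 11.8 cm
Formula: V = (1/3) * base_area * h
base_area = 3 * 8 = 24
base_area * h = 24 * 11.8 = 283.2
V = 283.2 / 3
V = 94.4
94.4 cm^3


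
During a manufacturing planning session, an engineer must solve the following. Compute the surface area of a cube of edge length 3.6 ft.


Shape: cube
Side s = 3.6 ft
A cube has 6 square faces.
Formula: SA = 6 * s^2
s^2 = 12.96
SA = 6 * 12.96
SA = 77.76
77.76 ft^2


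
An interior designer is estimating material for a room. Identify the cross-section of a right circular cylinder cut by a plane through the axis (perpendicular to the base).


Solid: right circular cylinder
Cutting plane: through the axis (perpendicular to the base)
Visualize the intersection of the plane with the solid's surface.
The boundary of the cut region is a rectangle.
rectangle


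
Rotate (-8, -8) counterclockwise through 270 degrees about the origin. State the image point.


Transformation: rotation about the origin
Original point: (-8, -8)
Rule for 270 deg counterclockwise: (x, y) -> (y, -x)
Apply: (-8, -8) -> (-8, 8)
(-8, 8)


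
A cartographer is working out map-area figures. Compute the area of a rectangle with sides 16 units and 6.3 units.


Shape: rectangle
Length l = 16 units, Width w = 6.3 units
Formula: A = l * w
A = 16 * 6.3
A = 100.8
100.8 units^2


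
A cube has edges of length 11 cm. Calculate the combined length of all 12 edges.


Shape: cube
Side s = 11 cm
A cube has 12 edges, all equal.
Formula: total edge length = 12 * s
Total = 12 * 11
Total = 132
132 cm


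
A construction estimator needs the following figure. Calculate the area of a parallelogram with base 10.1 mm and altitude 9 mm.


Shape: parallelogram
Base b = 10.1 mm, Height h = 9 mm
Formula: A = b * h
A = 10.1 * 9
A = 90.9
90.9 mm^2


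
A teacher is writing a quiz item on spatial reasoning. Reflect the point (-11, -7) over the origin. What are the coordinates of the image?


Transformation: reflection
Original point: (-11, -7)
Rule for reflection through the origin: (x, y) -> (-x, -y)
Apply: (-11, -7) -> (11, 7)
(11, 7)


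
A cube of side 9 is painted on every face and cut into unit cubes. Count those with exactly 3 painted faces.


Large cube: 9 x 9 x 9, cut into unit cubes.
Cubes with 3 painted faces are at the corners. A cube always has 8 corners.
Count = 8
8 unit cubes


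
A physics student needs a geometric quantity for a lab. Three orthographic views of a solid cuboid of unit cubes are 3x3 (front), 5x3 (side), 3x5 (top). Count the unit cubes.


Orthographic views of a solid rectangular block:
Front view 3 x 3 -> length = 3, height = 3
Side view 5 x 3 -> width = 5, height = 3 (consistent)
Top view 3 x 5 -> confirms length = 3, width = 5
The block is 3 x 5 x 3.
Total unit cubes = 3 * 5 * 3 = 45
45 unit cubes


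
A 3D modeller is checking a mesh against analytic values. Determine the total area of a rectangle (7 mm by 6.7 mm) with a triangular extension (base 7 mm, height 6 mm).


Composite shape: rectangle + triangle
Rectangle area = 7 * 6.7 = 46.9
Triangle area = 0.5 * 7 * 6 = 21
Total = 46.9 + 21
Total = 67.9
67.9 mm^2


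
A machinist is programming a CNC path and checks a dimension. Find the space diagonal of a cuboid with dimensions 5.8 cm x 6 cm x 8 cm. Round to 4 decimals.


Shape: rectangular box (space diagonal)
l = 5.8 cm, w = 6 cm, h = 8 cm
Visualize: the diagonal of the base, then a right triangle with that diagonal and the height.
Formula: d = sqrt(l^2 + w^2 + h^2)
l^2 + w^2 + h^2 = 33.64 + 36 + 64 = 133.64
d = sqrt(133.64)
d = 11.5603
11.5603 cm


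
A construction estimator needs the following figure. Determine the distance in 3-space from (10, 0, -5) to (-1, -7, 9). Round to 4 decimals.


3D distance between two points
P1 = (10, 0, -5), P2 = (-1, -7, 9)
Formula: d = sqrt((x2-x1)^2 + (y2-y1)^2 + (z2-z1)^2)
dx = -1 - 10 = -11
dy = -7 - 0 = -7
dz = 9 - -5 = 14
dx^2 + dy^2 + dz^2 = 121 + 49 + 196 = 366
d = sqrt(366)
d = 19.1311
19.1311 units


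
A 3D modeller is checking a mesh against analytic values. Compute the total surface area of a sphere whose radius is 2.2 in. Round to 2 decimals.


Shape: sphere
Radius r = 2.2 in
Formula: SA = 4 * pi * r^2
r^2 = 4.84
SA = 4 * pi * 4.84
SA = 19.36 * pi
SA = 60.82
60.82 in^2


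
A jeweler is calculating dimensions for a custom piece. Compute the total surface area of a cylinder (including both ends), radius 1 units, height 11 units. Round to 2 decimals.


Shape: closed cylinder
Radius r = 1 units, Height h = 11 units
Formula: SA = 2*pi*r^2 + 2*pi*r*h = 2*pi*r*(r + h)
r + h = 12
2 * r * (r + h) = 2 * 1 * 12 = 24
SA = 24 * pi
SA = 75.4
75.4 units^2


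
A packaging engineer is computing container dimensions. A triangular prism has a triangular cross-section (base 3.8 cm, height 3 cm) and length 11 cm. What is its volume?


Shape: triangular prism
Triangle base = 3.8 cm, triangle height = 3 cm, prism length L = 11 cm
Formula: V = (1/2 * b * h_tri) * L
Cross-section area = 0.5 * 3.8 * 3 = 5.7
V = 5.7 * 11
V = 62.7
62.7 cm^3


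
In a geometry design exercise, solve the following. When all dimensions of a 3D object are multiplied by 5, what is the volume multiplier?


Linear scale factor k = 5
Rule: under a linear scaling by k, volumes scale by k^3.
k^3 = 5 * 5 * 5
k^3 = 25 * 5
k^3 = 125
Volume scales by a factor of 125.
125 (dimensionless)


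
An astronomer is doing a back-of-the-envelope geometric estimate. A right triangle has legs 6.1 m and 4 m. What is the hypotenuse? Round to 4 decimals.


Shape: right triangle
Legs a = 6.1 m, b = 4 m
Formula: c = sqrt(a^2 + b^2)
a^2 = 37.21, b^2 = 16
a^2 + b^2 = 53.21
c = sqrt(53.21)
c = 7.2945
7.2945 m


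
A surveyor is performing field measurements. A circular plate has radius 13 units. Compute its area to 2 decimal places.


Shape: circle
Radius r = 13 units
Formula: A = pi * r^2
r^2 = 13^2 = 169
A = pi * 169
A = 530.93
530.93 units^2


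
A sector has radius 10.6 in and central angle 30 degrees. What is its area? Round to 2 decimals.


Shape: circular sector
Radius r = 10.6 in, Angle = 30 degrees
Formula: A = (angle/360) * pi * r^2
r^2 = 112.36
Fraction of circle = 30/360
A = (30/360) * pi * 112.36
A = 9.363333 * pi
A = 29.42
29.42 in^2


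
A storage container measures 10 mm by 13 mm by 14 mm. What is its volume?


Shape: rectangular prism
l = 10 mm, w = 13 mm, h = 14 mm
Formula: V = l * w * h
V = 10 * 13 * 14
V = 130 * 14
V = 1820
1820 mm^3


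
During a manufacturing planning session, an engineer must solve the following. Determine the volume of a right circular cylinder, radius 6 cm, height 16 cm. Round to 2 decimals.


Shape: cylinder
Radius r = 6 cm, Height h = 16 cm
Formula: V = pi * r^2 * h
r^2 = 36
V = pi * 36 * 16
V = 576 * pi
V = 1809.56
1809.56 cm^3


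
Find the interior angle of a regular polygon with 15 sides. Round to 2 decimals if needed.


Shape: regular pentadecagon (15 sides)
Formula: interior angle = (n - 2) * 180 / n
(n - 2) = 13
(n - 2) * 180 = 2340
angle = 2340 / 15
angle = 156
156 degrees


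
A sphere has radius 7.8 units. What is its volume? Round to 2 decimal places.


Shape: sphere
Radius r = 7.8 units
Formula: V = (4/3) * pi * r^3
r^3 = 474.552
(4/3) * 474.552 = 632.736
V = 632.736 * pi
V = 1987.8
1987.8 units^3


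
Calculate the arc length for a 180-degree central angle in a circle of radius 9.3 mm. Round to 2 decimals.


Shape: circular arc
Radius r = 9.3 mm, Angle = 180 degrees
Formula: L = (angle/360) * 2 * pi * r
2 * pi * r = 18.6 * pi
L = (180/360) * 18.6 * pi
L = 9.3 * pi
L = 29.22
29.22 mm


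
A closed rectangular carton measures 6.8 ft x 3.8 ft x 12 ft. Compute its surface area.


Shape: rectangular prism
l = 6.8 ft, w = 3.8 ft, h = 12 ft
Formula: SA = 2(lw + lh + wh)
lw = 25.84, lh = 81.6, wh = 45.6
lw + lh + wh = 153.04
SA = 2 * 153.04
SA = 306.08
306.08 ft^2


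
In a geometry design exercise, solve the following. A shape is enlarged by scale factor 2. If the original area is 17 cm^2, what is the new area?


Linear scale factor k = 2
Original area = 17 cm^2
Rule: under a linear scaling by k, areas scale by k^2.
k^2 = 2^2 = 4
New area = 17 * 4
New area = 68
68 cm^2


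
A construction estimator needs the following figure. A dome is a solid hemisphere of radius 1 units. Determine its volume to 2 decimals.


Shape: hemisphere (half of a sphere)
Radius r = 1 units
Formula: V = (1/2) * (4/3) * pi * r^3 = (2/3) * pi * r^3
r^3 = 1
(2/3) * 1 = 0.666667
V = 0.666667 * pi
V = 2.09
2.09 units^3


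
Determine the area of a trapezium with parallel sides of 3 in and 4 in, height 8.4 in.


Shape: trapezoid
Parallel sides a = 3 in, b = 4 in; Height h = 8.4 in
Formula: A = (a + b) * h / 2
a + b = 3 + 4 = 7
A = 7 * 8.4 / 2
A = 58.8 / 2
A = 29.4
29.4 in^2


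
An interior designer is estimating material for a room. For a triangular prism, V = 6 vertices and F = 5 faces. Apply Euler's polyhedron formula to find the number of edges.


Polyhedron: triangular prism
Euler's formula for convex polyhedra: V - E + F = 2
Given: V = 6 vertices and F = 5 faces
Solve for E:
E = V + F - 2 = 6 + 5 - 2 = 9
9 edges


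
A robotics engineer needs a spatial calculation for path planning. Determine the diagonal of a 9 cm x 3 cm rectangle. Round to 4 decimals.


Shape: rectangle (diagonal via Pythagoras)
Sides: 9 cm and 3 cm
Formula: d = sqrt(l^2 + w^2)
l^2 = 81, w^2 = 9
l^2 + w^2 = 90
d = sqrt(90)
d = 9.4868
9.4868 cm


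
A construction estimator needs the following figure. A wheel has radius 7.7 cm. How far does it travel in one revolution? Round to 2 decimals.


Shape: circle
Radius r = 7.7 cm
Formula: C = 2 * pi * r
C = 2 * pi * 7.7
C = 15.4 * pi
C = 48.38
48.38 cm


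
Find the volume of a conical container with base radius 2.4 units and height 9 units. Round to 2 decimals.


Shape: cone
Radius r = 2.4 units, Height h = 9 units
Formula: V = (1/3) * pi * r^2 * h
r^2 = 5.76
pi * r^2 * h = pi * 5.76 * 9 = 51.84 * pi
V = 51.84 * pi / 3
V = 54.29
54.29 units^3


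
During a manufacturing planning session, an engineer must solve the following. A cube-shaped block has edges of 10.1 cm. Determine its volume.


Shape: cube
Side s = 10.1 cm
Formula: V = s^3
V = 10.1 * 10.1 * 10.1
V = 102.01 * 10.1
V = 1030.301
1030.301 cm^3


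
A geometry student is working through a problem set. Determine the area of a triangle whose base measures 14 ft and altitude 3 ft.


Shape: triangle
Base b = 14 ft, Height h = 3 ft
Formula: A = (1/2) * b * h
A = 0.5 * 14 * 3
A = 0.5 * 42
A = 21
21 ft^2


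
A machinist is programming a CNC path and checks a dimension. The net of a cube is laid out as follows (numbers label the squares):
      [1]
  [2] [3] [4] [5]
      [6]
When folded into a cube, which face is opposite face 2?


Net: cross layout. Take square 3 as the base (bottom).
Fold the four squares in the horizontal row up around 3: 2 -> left, 4 -> right, 5 wraps to the top.
Fold 1 and 6 up from 3: 1 -> back, 6 -> front.
Opposite pairs are therefore: (1, 6), (2, 4), (3, 5).
Face 2 is opposite face 4.
face 4


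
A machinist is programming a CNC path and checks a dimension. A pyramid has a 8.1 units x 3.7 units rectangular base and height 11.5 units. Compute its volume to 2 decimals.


Shape: rectangular pyramid
Base: 8.1 units x 3.7 units, Height h = 11.5 units
Formula: V = (1/3) * base_area * h
base_area = 8.1 * 3.7 = 29.97
base_area * h = 29.97 * 11.5 = 344.655
V = 344.655 / 3
V = 114.89
114.89 units^3


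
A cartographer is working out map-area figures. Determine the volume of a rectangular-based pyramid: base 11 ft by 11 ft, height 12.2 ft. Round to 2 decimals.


Shape: rectangular pyramid
Base: 11 ft x 11 ft, Height h = 12.2 ft
Formula: V = (1/3) * base_area * h
base_area = 11 * 11 = 121
base_area * h = 121 * 12.2 = 1476.2
V = 1476.2 / 3
V = 492.07
492.07 ft^3


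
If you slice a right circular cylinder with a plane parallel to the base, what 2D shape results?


Solid: right circular cylinder
Cutting plane: parallel to the base
Visualize the intersection of the plane with the solid's surface.
The boundary of the cut region is a circle.
circle


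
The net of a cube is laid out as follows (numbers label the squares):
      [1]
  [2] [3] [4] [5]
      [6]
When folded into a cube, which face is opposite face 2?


Net: cross layout. Take square 3 as the base (bottom).
Fold the four squares in the horizontal row up around 3: 2 -> left, 4 -> right, 5 wraps to the top.
Fold 1 and 6 up from 3: 1 -> back, 6 -> front.
Opposite pairs are therefore: (1, 6), (2, 4), (3, 5).
Face 2 is opposite face 4.
face 4


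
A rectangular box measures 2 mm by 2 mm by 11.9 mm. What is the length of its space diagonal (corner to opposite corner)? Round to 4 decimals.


Shape: rectangular box (space diagonal)
l = 2 mm, w = 2 mm, h = 11.9 mm
Visualize: the diagonal of the base, then a right triangle with that diagonal and the height.
Formula: d = sqrt(l^2 + w^2 + h^2)
l^2 + w^2 + h^2 = 4 + 4 + 141.61 = 149.61
d = sqrt(149.61)
d = 12.2315
12.2315 mm


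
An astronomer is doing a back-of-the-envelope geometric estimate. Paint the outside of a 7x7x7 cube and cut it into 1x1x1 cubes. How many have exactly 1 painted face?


Large cube: 7 x 7 x 7, cut into unit cubes.
n = 7, so n - 2 = 5
Cubes with 1 painted face lie in the interior of each face.
A cube has 6 faces; each contributes (n - 2)^2 = 25 such cubes.
Count = 6 * 25 = 150
150 unit cubes


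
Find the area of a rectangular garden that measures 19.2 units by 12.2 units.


Shape: rectangle
Length l = 19.2 units, Width w = 12.2 units
Formula: A = l * w
A = 19.2 * 12.2
A = 234.24
234.24 units^2


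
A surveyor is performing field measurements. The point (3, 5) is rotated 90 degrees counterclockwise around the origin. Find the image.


Transformation: rotation about the origin
Original point: (3, 5)
Rule for 90 deg counterclockwise: (x, y) -> (-y, x)
Apply: (3, 5) -> (-5, 3)
(-5, 3)


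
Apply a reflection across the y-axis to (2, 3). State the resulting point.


Transformation: reflection
Original point: (2, 3)
Rule for reflection over the y-axis: (x, y) -> (-x, y)
Apply: (2, 3) -> (-2, 3)
(-2, 3)


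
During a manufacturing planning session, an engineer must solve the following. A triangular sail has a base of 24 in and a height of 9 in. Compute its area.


Shape: triangle
Base b = 24 in, Height h = 9 in
Formula: A = (1/2) * b * h
A = 0.5 * 24 * 9
A = 0.5 * 216
A = 108
108 in^2


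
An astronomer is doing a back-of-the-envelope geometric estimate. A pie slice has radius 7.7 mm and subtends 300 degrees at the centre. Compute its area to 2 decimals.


Shape: circular sector
Radius r = 7.7 mm, Angle = 300 degrees
Formula: A = (angle/360) * pi * r^2
r^2 = 59.29
Fraction of circle = 300/360
A = (300/360) * pi * 59.29
A = 49.408333 * pi
A = 155.22
155.22 mm^2


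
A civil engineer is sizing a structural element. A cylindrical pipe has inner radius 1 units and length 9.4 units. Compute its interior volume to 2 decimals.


Shape: cylinder
Radius r = 1 units, Height h = 9.4 units
Formula: V = pi * r^2 * h
r^2 = 1
V = pi * 1 * 9.4
V = 9.4 * pi
V = 29.53
29.53 units^3


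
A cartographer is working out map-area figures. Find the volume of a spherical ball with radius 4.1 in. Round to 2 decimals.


Shape: sphere
Radius r = 4.1 in
Formula: V = (4/3) * pi * r^3
r^3 = 68.921
(4/3) * 68.921 = 91.894667
V = 91.894667 * pi
V = 288.7
288.7 in^3


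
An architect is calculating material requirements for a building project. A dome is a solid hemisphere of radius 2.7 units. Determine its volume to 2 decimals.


Shape: hemisphere (half of a sphere)
Radius r = 2.7 units
Formula: V = (1/2) * (4/3) * pi * r^3 = (2/3) * pi * r^3
r^3 = 19.683
(2/3) * 19.683 = 13.122
V = 13.122 * pi
V = 41.22
41.22 units^3


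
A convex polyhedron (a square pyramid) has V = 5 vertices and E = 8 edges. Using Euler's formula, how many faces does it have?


Polyhedron: square pyramid
Euler's formula for convex polyhedra: V - E + F = 2
Given: V = 5 vertices and E = 8 edges
Solve for F:
F = 2 + E - V = 2 + 8 - 5 = 5
5 faces


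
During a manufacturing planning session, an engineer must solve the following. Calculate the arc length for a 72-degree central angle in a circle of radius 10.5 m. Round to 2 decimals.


Shape: circular arc
Radius r = 10.5 m, Angle = 72 degrees
Formula: L = (angle/360) * 2 * pi * r
2 * pi * r = 21 * pi
L = (72/360) * 21 * pi
L = 4.2 * pi
L = 13.19
13.19 m


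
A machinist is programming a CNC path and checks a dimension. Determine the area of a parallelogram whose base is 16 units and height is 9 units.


Shape: parallelogram
Base b = 16 units, Height h = 9 units
Formula: A = b * h
A = 16 * 9
A = 144
144 units^2


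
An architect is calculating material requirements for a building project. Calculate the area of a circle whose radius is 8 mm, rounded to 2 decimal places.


Shape: circle
Radius r = 8 mm
Formula: A = pi * r^2
r^2 = 8^2 = 64
A = pi * 64
A = 201.06
201.06 mm^2


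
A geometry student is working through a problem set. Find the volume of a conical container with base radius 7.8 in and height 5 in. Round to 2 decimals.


Shape: cone
Radius r = 7.8 in, Height h = 5 in
Formula: V = (1/3) * pi * r^2 * h
r^2 = 60.84
pi * r^2 * h = pi * 60.84 * 5 = 304.2 * pi
V = 304.2 * pi / 3
V = 318.56
318.56 in^3


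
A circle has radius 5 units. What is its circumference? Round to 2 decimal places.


Shape: circle
Radius r = 5 units
Formula: C = 2 * pi * r
C = 2 * pi * 5
C = 10 * pi
C = 31.42
31.42 units


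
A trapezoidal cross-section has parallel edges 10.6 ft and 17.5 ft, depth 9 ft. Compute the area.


Shape: trapezoid
Parallel sides a = 10.6 ft, b = 17.5 ft; Height h = 9 ft
Formula: A = (a + b) * h / 2
a + b = 10.6 + 17.5 = 28.1
A = 28.1 * 9 / 2
A = 252.9 / 2
A = 126.45
126.45 ft^2


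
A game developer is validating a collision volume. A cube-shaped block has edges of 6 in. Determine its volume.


Shape: cube
Side s = 6 in
Formula: V = s^3
V = 6 * 6 * 6
V = 36 * 6
V = 216
216 in^3


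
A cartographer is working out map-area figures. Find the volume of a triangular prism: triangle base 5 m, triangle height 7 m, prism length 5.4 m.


Shape: triangular prism
Triangle base = 5 m, triangle height = 7 m, prism length L = 5.4 m
Formula: V = (1/2 * b * h_tri) * L
Cross-section area = 0.5 * 5 * 7 = 17.5
V = 17.5 * 5.4
V = 94.5
94.5 m^3


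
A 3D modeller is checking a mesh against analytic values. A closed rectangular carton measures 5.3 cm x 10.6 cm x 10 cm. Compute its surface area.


Shape: rectangular prism
l = 5.3 cm, w = 10.6 cm, h = 10 cm
Formula: SA = 2(lw + lh + wh)
lw = 56.18, lh = 53, wh = 106
lw + lh + wh = 215.18
SA = 2 * 215.18
SA = 430.36
430.36 cm^2


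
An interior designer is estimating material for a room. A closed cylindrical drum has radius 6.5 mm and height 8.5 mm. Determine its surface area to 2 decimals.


Shape: closed cylinder
Radius r = 6.5 mm, Height h = 8.5 mm
Formula: SA = 2*pi*r^2 + 2*pi*r*h = 2*pi*r*(r + h)
r + h = 15
2 * r * (r + h) = 2 * 6.5 * 15 = 195
SA = 195 * pi
SA = 612.61
612.61 mm^2


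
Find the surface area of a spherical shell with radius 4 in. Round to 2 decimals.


Shape: sphere
Radius r = 4 in
Formula: SA = 4 * pi * r^2
r^2 = 16
SA = 4 * pi * 16
SA = 64 * pi
SA = 201.06
201.06 in^2


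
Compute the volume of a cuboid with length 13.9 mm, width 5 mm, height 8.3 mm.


Shape: rectangular prism
l = 13.9 mm, w = 5 mm, h = 8.3 mm
Formula: V = l * w * h
V = 13.9 * 5 * 8.3
V = 69.5 * 8.3
V = 576.85
576.85 mm^3


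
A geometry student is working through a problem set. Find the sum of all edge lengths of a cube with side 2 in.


Shape: cube
Side s = 2 in
A cube has 12 edges, all equal.
Formula: total edge length = 12 * s
Total = 12 * 2
Total = 24
24 in


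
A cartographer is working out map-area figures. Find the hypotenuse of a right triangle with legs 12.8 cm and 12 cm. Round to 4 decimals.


Shape: right triangle
Legs a = 12.8 cm, b = 12 cm
Formula: c = sqrt(a^2 + b^2)
a^2 = 163.84, b^2 = 144
a^2 + b^2 = 307.84
c = sqrt(307.84)
c = 17.5454
17.5454 cm


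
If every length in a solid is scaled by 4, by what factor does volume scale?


Linear scale factor k = 4
Rule: under a linear scaling by k, volumes scale by k^3.
k^3 = 4 * 4 * 4
k^3 = 16 * 4
k^3 = 64
Volume scales by a factor of 64.
64 (dimensionless)


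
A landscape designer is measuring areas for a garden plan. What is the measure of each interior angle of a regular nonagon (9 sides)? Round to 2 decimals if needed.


Shape: regular nonagon (9 sides)
Formula: interior angle = (n - 2) * 180 / n
(n - 2) = 7
(n - 2) * 180 = 1260
angle = 1260 / 9
angle = 140
140 degrees


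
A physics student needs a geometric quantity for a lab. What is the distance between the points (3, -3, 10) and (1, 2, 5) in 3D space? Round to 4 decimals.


3D distance between two points
P1 = (3, -3, 10), P2 = (1, 2, 5)
Formula: d = sqrt((x2-x1)^2 + (y2-y1)^2 + (z2-z1)^2)
dx = 1 - 3 = -2
dy = 2 - -3 = 5
dz = 5 - 10 = -5
dx^2 + dy^2 + dz^2 = 4 + 25 + 25 = 54
d = sqrt(54)
d = 7.3485
7.3485 units


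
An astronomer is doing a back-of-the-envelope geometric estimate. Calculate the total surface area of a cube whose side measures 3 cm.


Shape: cube
Side s = 3 cm
A cube has 6 square faces.
Formula: SA = 6 * s^2
s^2 = 9
SA = 6 * 9
SA = 54
54 cm^2


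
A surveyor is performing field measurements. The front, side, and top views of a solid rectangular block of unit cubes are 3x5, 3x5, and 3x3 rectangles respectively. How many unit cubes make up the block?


Orthographic views of a solid rectangular block:
Front view 3 x 5 -> length = 3, height = 5
Side view 3 x 5 -> width = 3, height = 5 (consistent)
Top view 3 x 3 -> confirms length = 3, width = 3
The block is 3 x 3 x 5.
Total unit cubes = 3 * 3 * 5 = 45
45 unit cubes


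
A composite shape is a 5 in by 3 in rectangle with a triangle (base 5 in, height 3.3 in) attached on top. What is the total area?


Composite shape: rectangle + triangle
Rectangle area = 5 * 3 = 15
Triangle area = 0.5 * 5 * 3.3 = 8.25
Total = 15 + 8.25
Total = 23.25
23.25 in^2


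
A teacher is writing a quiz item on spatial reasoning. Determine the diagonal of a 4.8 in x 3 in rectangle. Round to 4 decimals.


Shape: rectangle (diagonal via Pythagoras)
Sides: 4.8 in and 3 in
Formula: d = sqrt(l^2 + w^2)
l^2 = 23.04, w^2 = 9
l^2 + w^2 = 32.04
d = sqrt(32.04)
d = 5.6604
5.6604 in


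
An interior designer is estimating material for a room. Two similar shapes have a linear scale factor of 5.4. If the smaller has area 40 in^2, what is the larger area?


Linear scale factor k = 5.4
Original area = 40 in^2
Rule: under a linear scaling by k, areas scale by k^2.
k^2 = 5.4^2 = 29.16
New area = 40 * 29.16
New area = 1166.4
1166.4 in^2


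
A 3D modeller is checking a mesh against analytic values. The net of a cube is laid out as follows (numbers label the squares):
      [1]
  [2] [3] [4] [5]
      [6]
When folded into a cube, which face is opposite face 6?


Net: cross layout. Take square 3 as the base (bottom).
Fold the four squares in the horizontal row up around 3: 2 -> left, 4 -> right, 5 wraps to the top.
Fold 1 and 6 up from 3: 1 -> back, 6 -> front.
Opposite pairs are therefore: (1, 6), (2, 4), (3, 5).
Face 6 is opposite face 1.
face 1


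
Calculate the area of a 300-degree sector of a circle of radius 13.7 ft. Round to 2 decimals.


Shape: circular sector
Radius r = 13.7 ft, Angle = 300 degrees
Formula: A = (angle/360) * pi * r^2
r^2 = 187.69
Fraction of circle = 300/360
A = (300/360) * pi * 187.69
A = 156.408333 * pi
A = 491.37
491.37 ft^2


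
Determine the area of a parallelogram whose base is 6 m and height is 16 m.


Shape: parallelogram
Base b = 6 m, Height h = 16 m
Formula: A = b * h
A = 6 * 16
A = 96
96 m^2


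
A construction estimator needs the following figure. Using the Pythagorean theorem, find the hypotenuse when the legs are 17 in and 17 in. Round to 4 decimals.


Shape: right triangle
Legs a = 17 in, b = 17 in
Formula: c = sqrt(a^2 + b^2)
a^2 = 289, b^2 = 289
a^2 + b^2 = 578
c = sqrt(578)
c = 24.0416
24.0416 in


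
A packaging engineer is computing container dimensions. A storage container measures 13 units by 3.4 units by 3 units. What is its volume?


Shape: rectangular prism
l = 13 units, w = 3.4 units, h = 3 units
Formula: V = l * w * h
V = 13 * 3.4 * 3
V = 44.2 * 3
V = 132.6
132.6 units^3


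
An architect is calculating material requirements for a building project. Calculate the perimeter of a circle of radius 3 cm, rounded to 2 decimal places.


Shape: circle
Radius r = 3 cm
Formula: C = 2 * pi * r
C = 2 * pi * 3
C = 6 * pi
C = 18.85
18.85 cm


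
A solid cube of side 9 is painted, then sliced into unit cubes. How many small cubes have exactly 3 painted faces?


Large cube: 9 x 9 x 9, cut into unit cubes.
Cubes with 3 painted faces are at the corners. A cube always has 8 corners.
Count = 8
8 unit cubes


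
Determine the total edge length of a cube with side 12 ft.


Shape: cube
Side s = 12 ft
A cube has 12 edges, all equal.
Formula: total edge length = 12 * s
Total = 12 * 12
Total = 144
144 ft


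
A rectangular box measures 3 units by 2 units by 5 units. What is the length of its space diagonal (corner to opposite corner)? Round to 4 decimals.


Shape: rectangular box (space diagonal)
l = 3 units, w = 2 units, h = 5 units
Visualize: the diagonal of the base, then a right triangle with that diagonal and the height.
Formula: d = sqrt(l^2 + w^2 + h^2)
l^2 + w^2 + h^2 = 9 + 4 + 25 = 38
d = sqrt(38)
d = 6.1644
6.1644 units


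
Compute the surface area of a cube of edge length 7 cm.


Shape: cube
Side s = 7 cm
A cube has 6 square faces.
Formula: SA = 6 * s^2
s^2 = 49
SA = 6 * 49
SA = 294
294 cm^2


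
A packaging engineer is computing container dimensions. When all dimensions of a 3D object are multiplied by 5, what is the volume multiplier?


Linear scale factor k = 5
Rule: under a linear scaling by k, volumes scale by k^3.
k^3 = 5 * 5 * 5
k^3 = 25 * 5
k^3 = 125
Volume scales by a factor of 125.
125 (dimensionless)


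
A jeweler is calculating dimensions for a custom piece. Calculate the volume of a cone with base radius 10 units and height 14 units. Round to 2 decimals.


Shape: cone
Radius r = 10 units, Height h = 14 units
Formula: V = (1/3) * pi * r^2 * h
r^2 = 100
pi * r^2 * h = pi * 100 * 14 = 1400 * pi
V = 1400 * pi / 3
V = 1466.08
1466.08 units^3


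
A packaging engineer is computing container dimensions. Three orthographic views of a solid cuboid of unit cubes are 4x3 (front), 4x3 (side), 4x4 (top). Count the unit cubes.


Orthographic views of a solid rectangular block:
Front view 4 x 3 -> length = 4, height = 3
Side view 4 x 3 -> width = 4, height = 3 (consistent)
Top view 4 x 4 -> confirms length = 4, width = 4
The block is 4 x 4 x 3.
Total unit cubes = 4 * 4 * 3 = 48
48 unit cubes


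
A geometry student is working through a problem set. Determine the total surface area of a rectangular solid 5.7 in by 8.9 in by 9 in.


Shape: rectangular prism
l = 5.7 in, w = 8.9 in, h = 9 in
Formula: SA = 2(lw + lh + wh)
lw = 50.73, lh = 51.3, wh = 80.1
lw + lh + wh = 182.13
SA = 2 * 182.13
SA = 364.26
364.26 in^2


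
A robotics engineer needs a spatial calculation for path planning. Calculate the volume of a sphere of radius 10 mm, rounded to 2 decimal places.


Shape: sphere
Radius r = 10 mm
Formula: V = (4/3) * pi * r^3
r^3 = 1000
(4/3) * 1000 = 1333.333333
V = 1333.333333 * pi
V = 4188.79
4188.79 mm^3


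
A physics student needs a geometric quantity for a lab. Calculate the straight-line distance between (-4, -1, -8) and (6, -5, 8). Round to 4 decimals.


3D distance between two points
P1 = (-4, -1, -8), P2 = (6, -5, 8)
Formula: d = sqrt((x2-x1)^2 + (y2-y1)^2 + (z2-z1)^2)
dx = 6 - -4 = 10
dy = -5 - -1 = -4
dz = 8 - -8 = 16
dx^2 + dy^2 + dz^2 = 100 + 16 + 256 = 372
d = sqrt(372)
d = 19.2873
19.2873 units


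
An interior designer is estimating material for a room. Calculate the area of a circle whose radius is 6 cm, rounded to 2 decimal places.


Shape: circle
Radius r = 6 cm
Formula: A = pi * r^2
r^2 = 6^2 = 36
A = pi * 36
A = 113.1
113.1 cm^2


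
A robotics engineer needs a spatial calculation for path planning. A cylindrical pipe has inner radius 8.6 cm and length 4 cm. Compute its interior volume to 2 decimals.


Shape: cylinder
Radius r = 8.6 cm, Height h = 4 cm
Formula: V = pi * r^2 * h
r^2 = 73.96
V = pi * 73.96 * 4
V = 295.84 * pi
V = 929.41
929.41 cm^3


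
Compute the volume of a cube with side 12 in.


Shape: cube
Side s = 12 in
Formula: V = s^3
V = 12 * 12 * 12
V = 144 * 12
V = 1728
1728 in^3


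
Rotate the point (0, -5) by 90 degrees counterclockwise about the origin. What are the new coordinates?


Transformation: rotation about the origin
Original point: (0, -5)
Rule for 90 deg counterclockwise: (x, y) -> (-y, x)
Apply: (0, -5) -> (5, 0)
(5, 0)


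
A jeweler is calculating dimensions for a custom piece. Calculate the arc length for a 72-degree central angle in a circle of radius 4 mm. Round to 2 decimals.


Shape: circular arc
Radius r = 4 mm, Angle = 72 degrees
Formula: L = (angle/360) * 2 * pi * r
2 * pi * r = 8 * pi
L = (72/360) * 8 * pi
L = 1.6 * pi
L = 5.03
5.03 mm


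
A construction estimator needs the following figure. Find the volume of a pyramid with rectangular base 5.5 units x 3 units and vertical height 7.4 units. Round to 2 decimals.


Shape: rectangular pyramid
Base: 5.5 units x 3 units, Height h = 7.4 units
Formula: V = (1/3) * base_area * h
base_area = 5.5 * 3 = 16.5
base_area * h = 16.5 * 7.4 = 122.1
V = 122.1 / 3
V = 40.7
40.7 units^3


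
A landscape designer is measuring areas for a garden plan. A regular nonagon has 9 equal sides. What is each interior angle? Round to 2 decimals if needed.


Shape: regular nonagon (9 sides)
Formula: interior angle = (n - 2) * 180 / n
(n - 2) = 7
(n - 2) * 180 = 1260
angle = 1260 / 9
angle = 140
140 degrees


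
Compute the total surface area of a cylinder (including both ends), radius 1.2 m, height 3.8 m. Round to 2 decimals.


Shape: closed cylinder
Radius r = 1.2 m, Height h = 3.8 m
Formula: SA = 2*pi*r^2 + 2*pi*r*h = 2*pi*r*(r + h)
r + h = 5
2 * r * (r + h) = 2 * 1.2 * 5 = 12
SA = 12 * pi
SA = 37.7
37.7 m^2


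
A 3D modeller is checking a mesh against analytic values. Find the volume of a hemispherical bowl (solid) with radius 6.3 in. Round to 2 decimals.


Shape: hemisphere (half of a sphere)
Radius r = 6.3 in
Formula: V = (1/2) * (4/3) * pi * r^3 = (2/3) * pi * r^3
r^3 = 250.047
(2/3) * 250.047 = 166.698
V = 166.698 * pi
V = 523.7
523.7 in^3


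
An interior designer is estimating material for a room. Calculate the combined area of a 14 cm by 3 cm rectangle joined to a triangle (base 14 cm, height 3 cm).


Composite shape: rectangle + triangle
Rectangle area = 14 * 3 = 42
Triangle area = 0.5 * 14 * 3 = 21
Total = 42 + 21
Total = 63
63 cm^2


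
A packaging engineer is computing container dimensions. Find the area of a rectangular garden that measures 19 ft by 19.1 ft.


Shape: rectangle
Length l = 19 ft, Width w = 19.1 ft
Formula: A = l * w
A = 19 * 19.1
A = 362.9
362.9 ft^2


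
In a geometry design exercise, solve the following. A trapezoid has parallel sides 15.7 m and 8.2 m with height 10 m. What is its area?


Shape: trapezoid
Parallel sides a = 15.7 m, b = 8.2 m; Height h = 10 m
Formula: A = (a + b) * h / 2
a + b = 15.7 + 8.2 = 23.9
A = 23.9 * 10 / 2
A = 239 / 2
A = 119.5
119.5 m^2


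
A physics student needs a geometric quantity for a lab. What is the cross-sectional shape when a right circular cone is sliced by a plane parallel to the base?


Solid: right circular cone
Cutting plane: parallel to the base
Visualize the intersection of the plane with the solid's surface.
The boundary of the cut region is a circle.
circle


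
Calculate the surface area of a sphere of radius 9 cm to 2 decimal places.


Shape: sphere
Radius r = 9 cm
Formula: SA = 4 * pi * r^2
r^2 = 81
SA = 4 * pi * 81
SA = 324 * pi
SA = 1017.88
1017.88 cm^2


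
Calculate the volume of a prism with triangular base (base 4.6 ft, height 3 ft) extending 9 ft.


Shape: triangular prism
Triangle base = 4.6 ft, triangle height = 3 ft, prism length L = 9 ft
Formula: V = (1/2 * b * h_tri) * L
Cross-section area = 0.5 * 4.6 * 3 = 6.9
V = 6.9 * 9
V = 62.1
62.1 ft^3


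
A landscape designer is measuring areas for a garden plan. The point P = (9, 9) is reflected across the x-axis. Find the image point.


Transformation: reflection
Original point: (9, 9)
Rule for reflection over the x-axis: (x, y) -> (x, -y)
Apply: (9, 9) -> (9, -9)
(9, -9)


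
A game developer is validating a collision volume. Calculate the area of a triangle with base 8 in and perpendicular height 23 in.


Shape: triangle
Base b = 8 in, Height h = 23 in
Formula: A = (1/2) * b * h
A = 0.5 * 8 * 23
A = 0.5 * 184
A = 92
92 in^2


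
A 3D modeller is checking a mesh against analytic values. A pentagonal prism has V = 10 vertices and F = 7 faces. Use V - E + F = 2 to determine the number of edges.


Polyhedron: pentagonal prism
Euler's formula for convex polyhedra: V - E + F = 2
Given: V = 10 vertices and F = 7 faces
Solve for E:
E = V + F - 2 = 10 + 7 - 2 = 15
15 edges


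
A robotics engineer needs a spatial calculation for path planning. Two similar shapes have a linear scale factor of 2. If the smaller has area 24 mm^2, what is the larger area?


Linear scale factor k = 2
Original area = 24 mm^2
Rule: under a linear scaling by k, areas scale by k^2.
k^2 = 2^2 = 4
New area = 24 * 4
New area = 96
96 mm^2


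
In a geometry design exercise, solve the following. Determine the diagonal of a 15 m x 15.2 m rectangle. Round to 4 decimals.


Shape: rectangle (diagonal via Pythagoras)
Sides: 15 m and 15.2 m
Formula: d = sqrt(l^2 + w^2)
l^2 = 225, w^2 = 231.04
l^2 + w^2 = 456.04
d = sqrt(456.04)
d = 21.3551
21.3551 m


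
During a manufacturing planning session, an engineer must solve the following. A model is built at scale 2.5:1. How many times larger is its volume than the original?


Linear scale factor k = 2.5
Rule: under a linear scaling by k, volumes scale by k^3.
k^3 = 2.5 * 2.5 * 2.5
k^3 = 6.25 * 2.5
k^3 = 15.625
Volume scales by a factor of 15.625.
15.625 (dimensionless)


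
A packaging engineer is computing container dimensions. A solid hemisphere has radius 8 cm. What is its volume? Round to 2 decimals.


Shape: hemisphere (half of a sphere)
Radius r = 8 cm
Formula: V = (1/2) * (4/3) * pi * r^3 = (2/3) * pi * r^3
r^3 = 512
(2/3) * 512 = 341.333333
V = 341.333333 * pi
V = 1072.33
1072.33 cm^3


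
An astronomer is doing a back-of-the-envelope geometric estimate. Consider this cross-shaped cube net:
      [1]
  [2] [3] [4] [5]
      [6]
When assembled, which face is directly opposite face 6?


Net: cross layout. Take square 3 as the base (bottom).
Fold the four squares in the horizontal row up around 3: 2 -> left, 4 -> right, 5 wraps to the top.
Fold 1 and 6 up from 3: 1 -> back, 6 -> front.
Opposite pairs are therefore: (1, 6), (2, 4), (3, 5).
Face 6 is opposite face 1.
face 1


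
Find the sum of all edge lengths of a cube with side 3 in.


Shape: cube
Side s = 3 in
A cube has 12 edges, all equal.
Formula: total edge length = 12 * s
Total = 12 * 3
Total = 36
36 in


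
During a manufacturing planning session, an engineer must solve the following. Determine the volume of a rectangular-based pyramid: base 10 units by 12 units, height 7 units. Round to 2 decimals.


Shape: rectangular pyramid
Base: 10 units x 12 units, Height h = 7 units
Formula: V = (1/3) * base_area * h
base_area = 10 * 12 = 120
base_area * h = 120 * 7 = 840
V = 840 / 3
V = 280
280 units^3


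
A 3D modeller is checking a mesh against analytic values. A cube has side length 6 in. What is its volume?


Shape: cube
Side s = 6 in
Formula: V = s^3
V = 6 * 6 * 6
V = 36 * 6
V = 216
216 in^3


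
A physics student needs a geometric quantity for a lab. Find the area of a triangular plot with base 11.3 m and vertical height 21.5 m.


Shape: triangle
Base b = 11.3 m, Height h = 21.5 m
Formula: A = (1/2) * b * h
A = 0.5 * 11.3 * 21.5
A = 0.5 * 242.95
A = 121.475
121.475 m^2


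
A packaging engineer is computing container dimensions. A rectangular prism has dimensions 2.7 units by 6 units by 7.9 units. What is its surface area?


Shape: rectangular prism
l = 2.7 units, w = 6 units, h = 7.9 units
Formula: SA = 2(lw + lh + wh)
lw = 16.2, lh = 21.33, wh = 47.4
lw + lh + wh = 84.93
SA = 2 * 84.93
SA = 169.86
169.86 units^2


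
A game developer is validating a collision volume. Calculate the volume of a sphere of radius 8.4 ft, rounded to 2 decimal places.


Shape: sphere
Radius r = 8.4 ft
Formula: V = (4/3) * pi * r^3
r^3 = 592.704
(4/3) * 592.704 = 790.272
V = 790.272 * pi
V = 2482.71
2482.71 ft^3


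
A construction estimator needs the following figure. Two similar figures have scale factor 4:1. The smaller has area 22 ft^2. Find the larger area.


Linear scale factor k = 4
Original area = 22 ft^2
Rule: under a linear scaling by k, areas scale by k^2.
k^2 = 4^2 = 16
New area = 22 * 16
New area = 352
352 ft^2


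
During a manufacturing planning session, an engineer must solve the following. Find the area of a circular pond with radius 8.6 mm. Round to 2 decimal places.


Shape: circle
Radius r = 8.6 mm
Formula: A = pi * r^2
r^2 = 8.6^2 = 73.96
A = pi * 73.96
A = 232.35
232.35 mm^2
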